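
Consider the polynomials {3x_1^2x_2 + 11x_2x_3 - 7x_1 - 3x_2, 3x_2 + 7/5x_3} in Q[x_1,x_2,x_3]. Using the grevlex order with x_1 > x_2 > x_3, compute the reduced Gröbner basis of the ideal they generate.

G = {x_1^2x_3 + 11/3x_3^2 + 5x_1 - x_3, x_2 + 7/15x_3}

f_1 = 3x_1^2x_2 + 11x_2x_3 - 7x_1 - 3x_2, LT = x_1^2x_2.
f_2 = 3x_2 + 7/5x_3, LT = x_2.

S(f_1,f_2): lcm = x_1^2x_2. S = -7/15x_1^2x_3 + 11/3x_2x_3 - 7/3x_1 - x_2.
  leading term x_1^2x_3: no divisor's leading term divides it; move -7/15x_1^2x_3 to the remainder.
  leading term x_2x_3: subtract (11/9x_3)·f_2 from 11/3x_2x_3 - 7/3x_1 - x_2 → -77/45x_3^2 - 7/3x_1 - x_2
  leading term x_3^2: no divisor's leading term divides it; move -77/45x_3^2 to the remainder.
  leading term x_1: no divisor's leading term divides it; move -7/3x_1 to the remainder.
  leading term x_2: subtract (-1/3)·f_2 from -x_2 → 7/15x_3
  leading term x_3: no divisor's leading term divides it; move 7/15x_3 to the remainder.
  remainder -7/15x_1^2x_3 - 77/45x_3^2 - 7/3x_1 + 7/15x_3 ≠ 0; add g_3 = -7/15x_1^2x_3 - 77/45x_3^2 - 7/3x_1 + 7/15x_3 to the basis.

S(f_1,g_3): lcm = x_1^2x_2x_3. S = -5x_1x_2 - 7/3x_1x_3.
  leading term x_1x_2: subtract (-5/3x_1)·f_2 from -5x_1x_2 - 7/3x_1x_3 → 0
  remainder 0.

S(f_2,g_3): leading monomials are coprime, so the S-polynomial reduces to 0 (Buchberger's first criterion).
Every S-polynomial of the final basis reduces to 0, so we have a Gröbner basis.
Inter-reduce: drop elements whose leading term is divisible by another's, tail-reduce, and make monic.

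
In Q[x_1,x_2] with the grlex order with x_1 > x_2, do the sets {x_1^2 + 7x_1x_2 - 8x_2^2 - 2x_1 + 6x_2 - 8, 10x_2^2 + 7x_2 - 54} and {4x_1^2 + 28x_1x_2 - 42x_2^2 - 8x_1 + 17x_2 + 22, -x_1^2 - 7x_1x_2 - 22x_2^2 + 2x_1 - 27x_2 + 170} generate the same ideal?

Yes, the ideals are equal.

Since reduced Gröbner bases are canonical representatives of ideals under a given ordering, it suffices to compute and compare them.
Buchberger on the first generating set:
f_1 = x_1^2 + 7x_1x_2 - 8x_2^2 - 2x_1 + 6x_2 - 8, LT = x_1^2.
f_2 = 10x_2^2 + 7x_2 - 54, LT = x_2^2.

The S-polynomials (S(f_1,f_2)) all reduce to 0 modulo the current basis, so we have a Gröbner basis.
Inter-reduce: drop elements whose leading term is divisible by another's, tail-reduce, and make monic.
Reduced Gröbner basis: {x_1^2 + 7x_1x_2 - 2x_1 + 58/5x_2 - 256/5, x_2^2 + 7/10x_2 - 27/5}.

Buchberger on the second generating set:
h_1 = 4x_1^2 + 28x_1x_2 - 42x_2^2 - 8x_1 + 17x_2 + 22, LT = x_1^2.
h_2 = -x_1^2 - 7x_1x_2 - 22x_2^2 + 2x_1 - 27x_2 + 170, LT = x_1^2.

S(h_1,h_2): lcm = x_1^2. S = -65/2x_2^2 - 91/4x_2 + 351/2.
  reduce S modulo (h_1, h_2):
  remainder -65/2x_2^2 - 91/4x_2 + 351/2 ≠ 0; add k_3 = -65/2x_2^2 - 91/4x_2 + 351/2 to the basis.

The other S-polynomials (S(h_1,k_3), S(h_2,k_3)) all reduce to 0 modulo the current basis, so we have a Gröbner basis.
Inter-reduce: drop elements whose leading term is divisible by another's, tail-reduce, and make monic.
Reduced Gröbner basis: {x_1^2 + 7x_1x_2 - 2x_1 + 58/5x_2 - 256/5, x_2^2 + 7/10x_2 - 27/5}.

The two bases agree; hence the ideals are identical.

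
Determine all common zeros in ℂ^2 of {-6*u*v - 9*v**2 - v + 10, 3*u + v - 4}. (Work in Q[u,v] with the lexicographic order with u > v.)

Compute a lex Gröbner basis by Buchberger's algorithm.
f_1 = -6*u*v - 9*v**2 - v + 10, LT = u*v.
f_2 = 3*u + v - 4, LT = u.

S(f_1,f_2): lcm = u*v. S = 7/6*v**2 + 3/2*v - 5/3.
  leading term v**2: no divisor's leading term divides it; move 7/6*v**2 to the remainder.
  leading term v: no divisor's leading term divides it; move 3/2*v to the remainder.
  leading term 1: no divisor's leading term divides it; move -5/3 to the remainder.
  remainder 7/6*v**2 + 3/2*v - 5/3 ≠ 0; add h_3 = 7/6*v**2 + 3/2*v - 5/3 to the basis.

S(f_1,h_3): lcm = u*v**2. S = -9/7*u*v + 10/7*u + 3/2*v**3 + 1/6*v**2 - 5/3*v.
  leading term u*v: subtract (3/14)·f_1 from -9/7*u*v + 10/7*u + 3/2*v**3 + 1/6*v**2 - 5/3*v → 10/7*u + 3/2*v**3 + 44/21*v**2 - 61/42*v - 15/7
  leading term u: subtract (10/21)·f_2 from 10/7*u + 3/2*v**3 + 44/21*v**2 - 61/42*v - 15/7 → 3/2*v**3 + 44/21*v**2 - 27/14*v - 5/21
  leading term v**3: subtract (9/7*v)·h_3 from 3/2*v**3 + 44/21*v**2 - 27/14*v - 5/21 → 1/6*v**2 + 3/14*v - 5/21
  leading term v**2: subtract (1/7)·h_3 from 1/6*v**2 + 3/14*v - 5/21 → 0
  remainder 0.

S(f_2,h_3): leading monomials are coprime, so the S-polynomial reduces to 0 (Buchberger's first criterion).
Every S-polynomial of the final basis reduces to 0, so we have a Gröbner basis.
Inter-reduce: drop elements whose leading term is divisible by another's, tail-reduce, and make monic.
Reduced Gröbner basis: {u + 1/3*v - 4/3, v**2 + 9/7*v - 10/7}.

Elimination: the polynomial v**2 + 9/7*v - 10/7 lies in the elimination ideal for v, so v ∈ {-2, 5/7}. For each such v, the remaining basis elements (now univariate) give the rest of the solution.
  v = -2: the earlier basis element becomes u - 2 = 0, giving u = 2 — point (2, -2).
  v = 5/7: the earlier basis element becomes u - 23/21 = 0, giving u = 23/21 — point (23/21, 5/7).

{(2, -2), (23/21, 5/7)}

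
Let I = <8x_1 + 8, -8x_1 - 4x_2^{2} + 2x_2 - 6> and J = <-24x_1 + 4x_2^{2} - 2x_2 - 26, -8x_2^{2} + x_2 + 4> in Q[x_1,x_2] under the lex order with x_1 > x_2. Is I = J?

No, the ideals differ.

Equality of ideals is decidable: compute both reduced Gröbner bases (unique for the ordering) and check whether they agree.
Buchberger on the first generating set:
f_1 = 8x_1 + 8, LT = x_1.
f_2 = -8x_1 - 4x_2^{2} + 2x_2 - 6, LT = x_1.

S(f_1,f_2): lcm = x_1. S = -\tfrac{1}{2}x_2^{2} + \tfrac{1}{4}x_2 + \tfrac{1}{4}.
  leading term x_2^{2}: no divisor's leading term divides it; move -\tfrac{1}{2}x_2^{2} to the remainder.
  leading term x_2: no divisor's leading term divides it; move \tfrac{1}{4}x_2 to the remainder.
  leading term 1: no divisor's leading term divides it; move \tfrac{1}{4} to the remainder.
  remainder -\tfrac{1}{2}x_2^{2} + \tfrac{1}{4}x_2 + \tfrac{1}{4} ≠ 0; add g_3 = -\tfrac{1}{2}x_2^{2} + \tfrac{1}{4}x_2 + \tfrac{1}{4} to the basis.

S(f_1,g_3): leading monomials are coprime, so the S-polynomial reduces to 0 (Buchberger's first criterion).
S(f_2,g_3): leading monomials are coprime, so the S-polynomial reduces to 0 (Buchberger's first criterion).
Every S-polynomial of the final basis reduces to 0, so we have a Gröbner basis.
Inter-reduce: drop elements whose leading term is divisible by another's, tail-reduce, and make monic.
Reduced Gröbner basis: {x_1 + 1, x_2^{2} - \tfrac{1}{2}x_2 - \tfrac{1}{2}}.

Buchberger on the second generating set:
h_1 = -24x_1 + 4x_2^{2} - 2x_2 - 26, LT = x_1.
h_2 = -8x_2^{2} + x_2 + 4, LT = x_2^{2}.

S(h_1,h_2): leading monomials are coprime, so the S-polynomial reduces to 0 (Buchberger's first criterion).
Every S-polynomial of the final basis reduces to 0, so we have a Gröbner basis.
Inter-reduce: drop elements whose leading term is divisible by another's, tail-reduce, and make monic.
Reduced Gröbner basis: {x_1 + \tfrac{1}{16}x_2 + 1, x_2^{2} - \tfrac{1}{8}x_2 - \tfrac{1}{2}}.

Since the reduced bases disagree, the two ideals are not the same.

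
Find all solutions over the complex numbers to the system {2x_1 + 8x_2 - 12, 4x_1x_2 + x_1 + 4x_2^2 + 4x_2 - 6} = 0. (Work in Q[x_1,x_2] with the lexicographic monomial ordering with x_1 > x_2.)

{(6, 0), (-2, 2)}

Compute a lex Gröbner basis by Buchberger's algorithm.
f_1 = 2x_1 + 8x_2 - 12, LT = x_1.
f_2 = 4x_1x_2 + x_1 + 4x_2^2 + 4x_2 - 6, LT = x_1x_2.

S(f_1,f_2): lcm = x_1x_2. S = -1/4x_1 + 3x_2^2 - 7x_2 + 3/2.
  reduce S modulo (f_1, f_2):
  remainder 3x_2^2 - 6x_2 ≠ 0; add h_3 = 3x_2^2 - 6x_2 to the basis.

The other S-polynomials (S(f_1,h_3), S(f_2,h_3)) all reduce to 0 modulo the current basis, so we have a Gröbner basis.
Inter-reduce: drop elements whose leading term is divisible by another's, tail-reduce, and make monic.
Reduced Gröbner basis: {x_1 + 4x_2 - 6, x_2^2 - 2x_2}.

The lex basis is triangular: the last element involves only x_2. Solving x_2^2 - 2x_2 = 0 gives x_2 ∈ {0, 2}; substituting each value into the earlier elements determines the remaining variables.
  x_2 = 0: the earlier basis element becomes x_1 - 6 = 0, giving x_1 = 6 — point (6, 0).
  x_2 = 2: the earlier basis element becomes x_1 + 2 = 0, giving x_1 = -2 — point (-2, 2).
This is the nonlinear analogue of row-reducing a linear system.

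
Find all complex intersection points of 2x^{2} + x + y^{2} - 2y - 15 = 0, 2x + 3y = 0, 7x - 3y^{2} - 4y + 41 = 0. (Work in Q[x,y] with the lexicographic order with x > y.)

{(-3, 2)}

Compute a lex Gröbner basis by Buchberger's algorithm.
f_1 = 2x^{2} + x + y^{2} - 2y - 15, LT = x^{2}.
f_2 = 2x + 3y, LT = x.
f_3 = 7x - 3y^{2} - 4y + 41, LT = x.

S(f_1,f_2): lcm = x^{2}. S = -\tfrac{3}{2}xy + \tfrac{1}{2}x + \tfrac{1}{2}y^{2} - y - \tfrac{15}{2}.
  leading term xy: subtract (-\tfrac{3}{4}y)·f_2 from -\tfrac{3}{2}xy + \tfrac{1}{2}x + \tfrac{1}{2}y^{2} - y - \tfrac{15}{2} → \tfrac{1}{2}x + \tfrac{11}{4}y^{2} - y - \tfrac{15}{2}
  leading term x: subtract (\tfrac{1}{4})·f_2 from \tfrac{1}{2}x + \tfrac{11}{4}y^{2} - y - \tfrac{15}{2} → \tfrac{11}{4}y^{2} - \tfrac{7}{4}y - \tfrac{15}{2}
  leading term y^{2}: no divisor's leading term divides it; move \tfrac{11}{4}y^{2} to the remainder.
  leading term y: no divisor's leading term divides it; move -\tfrac{7}{4}y to the remainder.
  leading term 1: no divisor's leading term divides it; move -\tfrac{15}{2} to the remainder.
  remainder \tfrac{11}{4}y^{2} - \tfrac{7}{4}y - \tfrac{15}{2} ≠ 0; add h_4 = \tfrac{11}{4}y^{2} - \tfrac{7}{4}y - \tfrac{15}{2} to the basis.

S(f_1,f_3): lcm = x^{2}. S = \tfrac{3}{7}xy^{2} + \tfrac{4}{7}xy - \tfrac{75}{14}x + \tfrac{1}{2}y^{2} - y - \tfrac{15}{2}.
  leading term xy^{2}: subtract (\tfrac{3}{14}y^{2})·f_2 from \tfrac{3}{7}xy^{2} + \tfrac{4}{7}xy - \tfrac{75}{14}x + \tfrac{1}{2}y^{2} - y - \tfrac{15}{2} → \tfrac{4}{7}xy - \tfrac{75}{14}x - \tfrac{9}{14}y^{3} + \tfrac{1}{2}y^{2} - y - \tfrac{15}{2}
  leading term xy: subtract (\tfrac{2}{7}y)·f_2 from \tfrac{4}{7}xy - \tfrac{75}{14}x - \tfrac{9}{14}y^{3} + \tfrac{1}{2}y^{2} - y - \tfrac{15}{2} → -\tfrac{75}{14}x - \tfrac{9}{14}y^{3} - \tfrac{5}{14}y^{2} - y - \tfrac{15}{2}
  leading term x: subtract (-\tfrac{75}{28})·f_2 from -\tfrac{75}{14}x - \tfrac{9}{14}y^{3} - \tfrac{5}{14}y^{2} - y - \tfrac{15}{2} → -\tfrac{9}{14}y^{3} - \tfrac{5}{14}y^{2} + \tfrac{197}{28}y - \tfrac{15}{2}
  leading term y^{3}: subtract (-\tfrac{18}{77}y)·h_4 from -\tfrac{9}{14}y^{3} - \tfrac{5}{14}y^{2} + \tfrac{197}{28}y - \tfrac{15}{2} → -\tfrac{59}{77}y^{2} + \tfrac{1627}{308}y - \tfrac{15}{2}
  leading term y^{2}: subtract (-\tfrac{236}{847})·h_4 from -\tfrac{59}{77}y^{2} + \tfrac{1627}{308}y - \tfrac{15}{2} → \tfrac{16245}{3388}y - \tfrac{16245}{1694}
  leading term y: no divisor's leading term divides it; move \tfrac{16245}{3388}y to the remainder.
  leading term 1: no divisor's leading term divides it; move -\tfrac{16245}{1694} to the remainder.
  remainder \tfrac{16245}{3388}y - \tfrac{16245}{1694} ≠ 0; add h_5 = \tfrac{16245}{3388}y - \tfrac{16245}{1694} to the basis.

The other S-polynomials (S(f_2,f_3), S(f_1,h_4), S(f_2,h_4), S(f_3,h_4), S(f_1,h_5), S(f_2,h_5), S(f_3,h_5), S(h_4,h_5)) all reduce to 0 modulo the current basis, so we have a Gröbner basis.
Inter-reduce: drop elements whose leading term is divisible by another's, tail-reduce, and make monic.
Reduced Gröbner basis: {x + 3, y - 2}.

A lex Gröbner basis eliminates variables successively. Here y - 2 depends only on y, with roots {2}; lifting each root through the earlier basis elements recovers the full solutions.
  y = 2: the earlier basis element becomes x + 3 = 0, giving x = -3 — point (-3, 2).
Each listed point satisfies every original equation (direct substitution).
This is the nonlinear analogue of row-reducing a linear system.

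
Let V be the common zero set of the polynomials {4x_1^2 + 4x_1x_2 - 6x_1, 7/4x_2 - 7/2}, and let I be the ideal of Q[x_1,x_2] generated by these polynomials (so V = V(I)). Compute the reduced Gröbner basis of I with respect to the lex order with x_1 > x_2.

f_1 = 4x_1^2 + 4x_1x_2 - 6x_1, LT = x_1^2.
f_2 = 7/4x_2 - 7/2, LT = x_2.

The S-polynomials (S(f_1,f_2)) all reduce to 0 modulo the current basis, so we have a Gröbner basis.

G = {x_1^2 + 1/2x_1, x_2 - 2}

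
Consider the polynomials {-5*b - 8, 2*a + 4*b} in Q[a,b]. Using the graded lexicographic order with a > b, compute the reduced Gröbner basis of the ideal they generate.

G = {a - 16/5, b + 8/5}

The reduced Gröbner basis is the canonical form of the ideal for this ordering.

f_1 = -5*b - 8, LT = b.
f_2 = 2*a + 4*b, LT = a.

The S-polynomials (S(f_1,f_2)) all reduce to 0 modulo the current basis, so we have a Gröbner basis.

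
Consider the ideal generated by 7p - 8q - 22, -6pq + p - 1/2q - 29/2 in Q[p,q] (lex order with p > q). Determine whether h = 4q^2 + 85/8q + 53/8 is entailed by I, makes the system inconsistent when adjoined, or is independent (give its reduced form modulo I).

First compute the reduced Gröbner basis of I by Buchberger's algorithm.
f_1 = 7p - 8q - 22, LT = p.
f_2 = -6pq + p - 1/2q - 29/2, LT = pq.

S(f_1,f_2): lcm = pq. S = 1/6p - 8/7q^2 - 271/84q - 29/12.
  reduce S modulo (f_1, f_2):
  remainder -8/7q^2 - 85/28q - 53/28 ≠ 0; add k_3 = -8/7q^2 - 85/28q - 53/28 to the basis.

The other S-polynomials (S(f_1,k_3), S(f_2,k_3)) all reduce to 0 modulo the current basis, so we have a Gröbner basis.
Inter-reduce: drop elements whose leading term is divisible by another's, tail-reduce, and make monic.
Reduced Gröbner basis: {p - 8/7q - 22/7, q^2 + 85/32q + 53/32}.
Label its elements g_1 = p - 8/7q - 22/7, g_2 = q^2 + 85/32q + 53/32.

Reduce h = 4q^2 + 85/8q + 53/8 modulo G:
  leading term q^2: subtract (4)·g_2 from 4q^2 + 85/8q + 53/8 → 0
  normal form = 0.
Since the normal form is 0, h ∈ I.

Ideal membership is decidable via reduction modulo a Gröbner basis.

4q^2 + 85/8q + 53/8 lies in I (it reduces to 0).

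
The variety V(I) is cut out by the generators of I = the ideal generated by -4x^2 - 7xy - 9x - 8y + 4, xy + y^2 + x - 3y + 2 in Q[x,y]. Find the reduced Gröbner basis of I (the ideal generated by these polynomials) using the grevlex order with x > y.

G = {y^3 + 8/3y^2 + 8x - 73/3y + 18, x^2 - 7/4y^2 + 1/2x + 29/4y - 9/2, xy + y^2 + x - 3y + 2}

f_1 = -4x^2 - 7xy - 9x - 8y + 4, LT = x^2.
f_2 = xy + y^2 + x - 3y + 2, LT = xy.

S(f_1,f_2): lcm = x^2y. S = 3/4xy^2 - x^2 + 21/4xy + 2y^2 - 2x - y.
  leading term xy^2: subtract (3/4y)·f_2 from 3/4xy^2 - x^2 + 21/4xy + 2y^2 - 2x - y → -3/4y^3 - x^2 + 9/2xy + 17/4y^2 - 2x - 5/2y
  leading term y^3: no divisor's leading term divides it; move -3/4y^3 to the remainder.
  leading term x^2: subtract (1/4)·f_1 from -x^2 + 9/2xy + 17/4y^2 - 2x - 5/2y → 25/4xy + 17/4y^2 + 1/4x - 1/2y - 1
  leading term xy: subtract (25/4)·f_2 from 25/4xy + 17/4y^2 + 1/4x - 1/2y - 1 → -2y^2 - 6x + 73/4y - 27/2
  leading term y^2: no divisor's leading term divides it; move -2y^2 to the remainder.
  leading term x: no divisor's leading term divides it; move -6x to the remainder.
  leading term y: no divisor's leading term divides it; move 73/4y to the remainder.
  leading term 1: no divisor's leading term divides it; move -27/2 to the remainder.
  remainder -3/4y^3 - 2y^2 - 6x + 73/4y - 27/2 ≠ 0; add g_3 = -3/4y^3 - 2y^2 - 6x + 73/4y - 27/2 to the basis.

The other S-polynomials (S(f_1,g_3), S(f_2,g_3)) all reduce to 0 modulo the current basis, so we have a Gröbner basis.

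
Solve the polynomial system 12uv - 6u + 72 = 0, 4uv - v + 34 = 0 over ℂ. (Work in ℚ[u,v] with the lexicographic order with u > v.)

{(-4, 2), (-3/4, 17/2)}

Compute a lex Gröbner basis by Buchberger's algorithm.
f_1 = 12uv - 6u + 72, LT = uv.
f_2 = 4uv - v + 34, LT = uv.

S(f_1,f_2): lcm = uv. S = -½u + ¼v - 5/2.
  leading term u: no divisor's leading term divides it; move -½u to the remainder.
  leading term v: no divisor's leading term divides it; move ¼v to the remainder.
  leading term 1: no divisor's leading term divides it; move -5/2 to the remainder.
  remainder -½u + ¼v - 5/2 ≠ 0; add h_3 = -½u + ¼v - 5/2 to the basis.

S(f_1,h_3): lcm = uv. S = -½u + ½v² - 5v + 6.
  leading term u: subtract (1)·h_3 from -½u + ½v² - 5v + 6 → ½v² - 21/4v + 17/2
  leading term v²: no divisor's leading term divides it; move ½v² to the remainder.
  leading term v: no divisor's leading term divides it; move -21/4v to the remainder.
  leading term 1: no divisor's leading term divides it; move 17/2 to the remainder.
  remainder ½v² - 21/4v + 17/2 ≠ 0; add h_4 = ½v² - 21/4v + 17/2 to the basis.

S(f_2,h_3): lcm = uv. S = ½v² - 21/4v + 17/2.
  leading term v²: subtract (1)·h_4 from ½v² - 21/4v + 17/2 → 0
  remainder 0.

S(f_1,h_4): lcm = uv². S = 10uv - 17u + 6v.
  leading term uv: subtract (⅚)·f_1 from 10uv - 17u + 6v → -12u + 6v - 60
  leading term u: subtract (24)·h_3 from -12u + 6v - 60 → 0
  remainder 0.

S(f_2,h_4): lcm = uv². S = 21/2uv - 17u - ¼v² + 17/2v.
  leading term uv: subtract (⅞)·f_1 from 21/2uv - 17u - ¼v² + 17/2v → -47/4u - ¼v² + 17/2v - 63
  leading term u: subtract (47/2)·h_3 from -47/4u - ¼v² + 17/2v - 63 → -¼v² + 21/8v - 17/4
  leading term v²: subtract (-½)·h_4 from -¼v² + 21/8v - 17/4 → 0
  remainder 0.

S(h_3,h_4): leading monomials are coprime, so the S-polynomial reduces to 0 (Buchberger's first criterion).
Every S-polynomial of the final basis reduces to 0, so we have a Gröbner basis.
Inter-reduce: drop elements whose leading term is divisible by another's, tail-reduce, and make monic.
Reduced Gröbner basis: {u - ½v + 5, v² - 21/2v + 17}.

Elimination: the polynomial v² - 21/2v + 17 lies in the elimination ideal for v, so v ∈ {2, 17/2}. For each such v, the remaining basis elements (now univariate) give the rest of the solution.
  v = 2: the earlier basis element becomes u + 4 = 0, giving u = -4 — point (-4, 2).
  v = 17/2: the earlier basis element becomes u + ¾ = 0, giving u = -3/4 — point (-3/4, 17/2).
Substituting each solution back into the original system confirms all equations vanish.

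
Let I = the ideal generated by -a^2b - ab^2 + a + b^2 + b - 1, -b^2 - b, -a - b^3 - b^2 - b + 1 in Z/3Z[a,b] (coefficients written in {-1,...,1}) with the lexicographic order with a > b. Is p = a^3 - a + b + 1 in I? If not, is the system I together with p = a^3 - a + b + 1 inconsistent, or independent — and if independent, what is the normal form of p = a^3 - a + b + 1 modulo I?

a^3 - a + b + 1 is independent of I; its normal form modulo I is b + 1.

First compute the reduced Gröbner basis of I by Buchberger's algorithm.
f_1 = -a^2b - ab^2 + a + b^2 + b - 1, LT = a^2b.
f_2 = -b^2 - b, LT = b^2.
f_3 = -a - b^3 - b^2 - b + 1, LT = a.

S(f_1,f_2): lcm = a^2b^2. S = -a^2b + ab^3 - ab - b^3 - b^2 + b.
  leading term a^2b: subtract (1)·f_1 from -a^2b + ab^3 - ab - b^3 - b^2 + b → ab^3 + ab^2 - ab - a - b^3 + b^2 + 1
  leading term ab^3: subtract (-ab)·f_2 from ab^3 + ab^2 - ab - a - b^3 + b^2 + 1 → -ab - a - b^3 + b^2 + 1
  leading term ab: subtract (b)·f_3 from -ab - a - b^3 + b^2 + 1 → -a + b^4 - b^2 - b + 1
  leading term a: subtract (1)·f_3 from -a + b^4 - b^2 - b + 1 → b^4 + b^3
  leading term b^4: subtract (-b^2)·f_2 from b^4 + b^3 → 0
  remainder 0.

S(f_1,f_3): lcm = a^2b. S = -ab^4 - ab^3 + ab - a - b^2 - b + 1.
  leading term ab^4: subtract (ab^2)·f_2 from -ab^4 - ab^3 + ab - a - b^2 - b + 1 → ab - a - b^2 - b + 1
  leading term ab: subtract (-b)·f_3 from ab - a - b^2 - b + 1 → -a - b^4 - b^3 + b^2 + 1
  leading term a: subtract (1)·f_3 from -a - b^4 - b^3 + b^2 + 1 → -b^4 - b^2 + b
  leading term b^4: subtract (b^2)·f_2 from -b^4 - b^2 + b → b^3 - b^2 + b
  leading term b^3: subtract (-b)·f_2 from b^3 - b^2 + b → b^2 + b
  leading term b^2: subtract (-1)·f_2 from b^2 + b → 0
  remainder 0.

S(f_2,f_3): leading monomials are coprime, so the S-polynomial reduces to 0 (Buchberger's first criterion).
Every S-polynomial of the final basis reduces to 0, so we have a Gröbner basis.
Inter-reduce: drop elements whose leading term is divisible by another's, tail-reduce, and make monic.
Reduced Gröbner basis: {a + b - 1, b^2 + b}.
Label its elements g_1 = a + b - 1, g_2 = b^2 + b.

Reduce p = a^3 - a + b + 1 modulo G:
  leading term a^3: subtract (a^2)·g_1 from a^3 - a + b + 1 → -a^2b + a^2 - a + b + 1
  leading term a^2b: subtract (-ab)·g_1 from -a^2b + a^2 - a + b + 1 → a^2 + ab^2 - ab - a + b + 1
  leading term a^2: subtract (a)·g_1 from a^2 + ab^2 - ab - a + b + 1 → ab^2 + ab + b + 1
  leading term ab^2: subtract (b^2)·g_1 from ab^2 + ab + b + 1 → ab - b^3 + b^2 + b + 1
  leading term ab: subtract (b)·g_1 from ab - b^3 + b^2 + b + 1 → -b^3 - b + 1
  leading term b^3: subtract (-b)·g_2 from -b^3 - b + 1 → b^2 - b + 1
  leading term b^2: subtract (1)·g_2 from b^2 - b + 1 → b + 1
  leading term b: no divisor's leading term divides it; move b to the remainder.
  leading term 1: no divisor's leading term divides it; move 1 to the remainder.
  normal form = b + 1.
The normal form is nonzero, so p ∉ I. Since p minus its normal form lies in I, I + (p) = I + (r) where r = b + 1; decide whether this ideal is the whole ring.
Run Buchberger on G together with r (pairs among the g_i already reduce to 0 since G is a Gröbner basis):
g_1 = a + b - 1, LT = a.
g_2 = b^2 + b, LT = b^2.
r = b + 1, LT = b.

S(g_1,g_2): leading monomials are coprime, so the S-polynomial reduces to 0 (Buchberger's first criterion).
S(g_1,r): leading monomials are coprime, so the S-polynomial reduces to 0 (Buchberger's first criterion).
S(g_2,r): lcm = b^2. S = 0.
  remainder 0.

Every S-polynomial of the final basis reduces to 0, so we have a Gröbner basis.
Inter-reduce: drop elements whose leading term is divisible by another's, tail-reduce, and make monic.
Reduced Gröbner basis: {a + 1, b + 1}.
The reduced Gröbner basis of I + (p) is {a + 1, b + 1} ≠ {1}, a proper ideal, so the enlarged system stays consistent: p is independent of I, with normal form b + 1.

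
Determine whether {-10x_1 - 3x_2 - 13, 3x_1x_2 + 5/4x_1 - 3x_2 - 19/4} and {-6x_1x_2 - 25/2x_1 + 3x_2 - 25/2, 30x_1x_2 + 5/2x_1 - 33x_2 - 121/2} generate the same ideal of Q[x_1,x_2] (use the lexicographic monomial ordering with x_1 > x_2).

No, the ideals differ.

Two ideals are equal iff their reduced Gröbner bases coincide (the reduced basis is unique for a fixed ordering).
Buchberger on the first generating set:
f_1 = -10x_1 - 3x_2 - 13, LT = x_1.
f_2 = 3x_1x_2 + 5/4x_1 - 3x_2 - 19/4, LT = x_1x_2.

S(f_1,f_2): lcm = x_1x_2. S = -5/12x_1 + 3/10x_2^2 + 23/10x_2 + 19/12.
  leading term x_1: subtract (1/24)·f_1 from -5/12x_1 + 3/10x_2^2 + 23/10x_2 + 19/12 → 3/10x_2^2 + 97/40x_2 + 17/8
  leading term x_2^2: no divisor's leading term divides it; move 3/10x_2^2 to the remainder.
  leading term x_2: no divisor's leading term divides it; move 97/40x_2 to the remainder.
  leading term 1: no divisor's leading term divides it; move 17/8 to the remainder.
  remainder 3/10x_2^2 + 97/40x_2 + 17/8 ≠ 0; add g_3 = 3/10x_2^2 + 97/40x_2 + 17/8 to the basis.

The other S-polynomials (S(f_1,g_3), S(f_2,g_3)) all reduce to 0 modulo the current basis, so we have a Gröbner basis.
Inter-reduce: drop elements whose leading term is divisible by another's, tail-reduce, and make monic.
Reduced Gröbner basis: {x_1 + 3/10x_2 + 13/10, x_2^2 + 97/12x_2 + 85/12}.

Buchberger on the second generating set:
h_1 = -6x_1x_2 - 25/2x_1 + 3x_2 - 25/2, LT = x_1x_2.
h_2 = 30x_1x_2 + 5/2x_1 - 33x_2 - 121/2, LT = x_1x_2.

S(h_1,h_2): lcm = x_1x_2. S = 2x_1 + 3/5x_2 + 41/10.
  leading term x_1: no divisor's leading term divides it; move 2x_1 to the remainder.
  leading term x_2: no divisor's leading term divides it; move 3/5x_2 to the remainder.
  leading term 1: no divisor's leading term divides it; move 41/10 to the remainder.
  remainder 2x_1 + 3/5x_2 + 41/10 ≠ 0; add k_3 = 2x_1 + 3/5x_2 + 41/10 to the basis.

S(h_1,k_3): lcm = x_1x_2. S = 25/12x_1 - 3/10x_2^2 - 51/20x_2 + 25/12.
  leading term x_1: subtract (25/24)·k_3 from 25/12x_1 - 3/10x_2^2 - 51/20x_2 + 25/12 → -3/10x_2^2 - 127/40x_2 - 35/16
  leading term x_2^2: no divisor's leading term divides it; move -3/10x_2^2 to the remainder.
  leading term x_2: no divisor's leading term divides it; move -127/40x_2 to the remainder.
  leading term 1: no divisor's leading term divides it; move -35/16 to the remainder.
  remainder -3/10x_2^2 - 127/40x_2 - 35/16 ≠ 0; add k_4 = -3/10x_2^2 - 127/40x_2 - 35/16 to the basis.

The other S-polynomials (S(h_2,k_3), S(h_1,k_4), S(h_2,k_4), S(k_3,k_4)) all reduce to 0 modulo the current basis, so we have a Gröbner basis.
Inter-reduce: drop elements whose leading term is divisible by another's, tail-reduce, and make monic.
Reduced Gröbner basis: {x_1 + 3/10x_2 + 41/20, x_2^2 + 127/12x_2 + 175/24}.

The bases are distinct; the ideals are different.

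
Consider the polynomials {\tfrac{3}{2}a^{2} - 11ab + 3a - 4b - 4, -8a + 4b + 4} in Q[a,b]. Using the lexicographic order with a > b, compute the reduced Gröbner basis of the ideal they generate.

Buchberger's algorithm terminates because the ascending chain of leading-term ideals stabilizes.

f_1 = \tfrac{3}{2}a^{2} - 11ab + 3a - 4b - 4, LT = a^{2}.
f_2 = -8a + 4b + 4, LT = a.

S(f_1,f_2): lcm = a^{2}. S = -\tfrac{41}{6}ab + \tfrac{5}{2}a - \tfrac{8}{3}b - \tfrac{8}{3}.
  reduce S modulo (f_1, f_2):
  remainder -\tfrac{41}{12}b^{2} - \tfrac{29}{6}b - \tfrac{17}{12} ≠ 0; add g_3 = -\tfrac{41}{12}b^{2} - \tfrac{29}{6}b - \tfrac{17}{12} to the basis.

The other S-polynomials (S(f_1,g_3), S(f_2,g_3)) all reduce to 0 modulo the current basis, so we have a Gröbner basis.
Inter-reduce: drop elements whose leading term is divisible by another's, tail-reduce, and make monic.

G = {a - \tfrac{1}{2}b - \tfrac{1}{2}, b^{2} + \tfrac{58}{41}b + \tfrac{17}{41}}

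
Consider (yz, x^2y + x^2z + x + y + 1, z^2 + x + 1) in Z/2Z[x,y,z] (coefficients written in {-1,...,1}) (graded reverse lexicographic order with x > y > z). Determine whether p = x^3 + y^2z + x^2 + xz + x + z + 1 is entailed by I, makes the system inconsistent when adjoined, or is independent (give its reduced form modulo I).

First compute the reduced Gröbner basis of I by Buchberger's algorithm.
f_1 = yz, LT = yz.
f_2 = x^2y + x^2z + x + y + 1, LT = x^2y.
f_3 = z^2 + x + 1, LT = z^2.

S(f_1,f_2): lcm = x^2yz. S = x^2z^2 + xz + yz + z.
  reduce S modulo (f_1, f_2, f_3):
  remainder x^3 + x^2 + xz + z ≠ 0; add h_4 = x^3 + x^2 + xz + z to the basis.

S(f_1,f_3): lcm = yz^2. S = xy + y.
  reduce S modulo (f_1, f_2, f_3, h_4):
  remainder xy + y ≠ 0; add h_5 = xy + y to the basis.

S(f_2,h_5): lcm = x^2y. S = x^2z + xy + x + y + 1.
  reduce S modulo (f_1, f_2, f_3, h_4, h_5):
  remainder x^2z + x + 1 ≠ 0; add h_6 = x^2z + x + 1 to the basis.

The other S-polynomials (S(f_2,f_3), S(f_1,h_4), S(f_2,h_4), S(f_3,h_4), S(f_1,h_5), S(f_3,h_5), S(h_4,h_5), S(f_1,h_6), S(f_2,h_6), S(f_3,h_6), S(h_4,h_6), S(h_5,h_6)) all reduce to 0 modulo the current basis, so we have a Gröbner basis.
Inter-reduce: drop elements whose leading term is divisible by another's, tail-reduce, and make monic.
Reduced Gröbner basis: {x^3 + x^2 + xz + z, x^2z + x + 1, xy + y, yz, z^2 + x + 1}.
Label its elements g_1 = x^3 + x^2 + xz + z, g_2 = x^2z + x + 1, g_3 = xy + y, g_4 = yz, g_5 = z^2 + x + 1.

Reduce p = x^3 + y^2z + x^2 + xz + x + z + 1 modulo G:
  leading term x^3: subtract (1)·g_1 from x^3 + y^2z + x^2 + xz + x + z + 1 → y^2z + x + 1
  leading term y^2z: subtract (y)·g_4 from y^2z + x + 1 → x + 1
  leading term x: no divisor's leading term divides it; move x to the remainder.
  leading term 1: no divisor's leading term divides it; move 1 to the remainder.
  normal form = x + 1.
The normal form is nonzero, so p ∉ I. Since p minus its normal form lies in I, I + (p) = I + (r) where r = x + 1; decide whether this ideal is the whole ring.
Run Buchberger on G together with r (pairs among the g_i already reduce to 0 since G is a Gröbner basis):
g_1 = x^3 + x^2 + xz + z, LT = x^3.
g_2 = x^2z + x + 1, LT = x^2z.
g_3 = xy + y, LT = xy.
g_4 = yz, LT = yz.
g_5 = z^2 + x + 1, LT = z^2.
r = x + 1, LT = x.

S(g_2,r): lcm = x^2z. S = xz + x + 1.
  reduce S modulo (g_1, g_2, g_3, g_4, g_5, r):
  remainder z ≠ 0; add m_7 = z to the basis.

The other S-polynomials (S(g_1,g_2), S(g_1,g_3), S(g_1,g_4), S(g_1,g_5), S(g_1,r), S(g_2,g_3), S(g_2,g_4), S(g_2,g_5), S(g_3,g_4), S(g_3,g_5), S(g_3,r), S(g_4,g_5), S(g_4,r), S(g_5,r), S(g_1,m_7), S(g_2,m_7), S(g_3,m_7), S(g_4,m_7), S(g_5,m_7), S(r,m_7)) all reduce to 0 modulo the current basis, so we have a Gröbner basis.
Inter-reduce: drop elements whose leading term is divisible by another's, tail-reduce, and make monic.
Reduced Gröbner basis: {x + 1, z}.
The reduced Gröbner basis of I + (p) is {x + 1, z} ≠ {1}, a proper ideal, so the enlarged system stays consistent: p is independent of I, with normal form x + 1.

The remainder on division by a Gröbner basis is unique — it is the normal form.

x^3 + y^2z + x^2 + xz + x + z + 1 is independent of I; its normal form modulo I is x + 1.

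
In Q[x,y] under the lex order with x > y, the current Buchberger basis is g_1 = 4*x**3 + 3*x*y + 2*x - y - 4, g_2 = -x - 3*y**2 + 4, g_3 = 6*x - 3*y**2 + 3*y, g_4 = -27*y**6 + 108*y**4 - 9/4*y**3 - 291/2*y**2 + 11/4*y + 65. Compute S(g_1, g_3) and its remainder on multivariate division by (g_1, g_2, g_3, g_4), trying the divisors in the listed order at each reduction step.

S(g_1, g_3) = 1/2*x**2*y**2 - 1/2*x**2*y + 3/4*x*y + 1/2*x - 1/4*y - 1; remainder on division = -9/2*y**5 + 6*y**4 + 75/8*y**3 - 71/4*y**2 - 115/24*y + 71/6.

lcm(LM(g_1), LM(g_3)) = x**3.
S = (lcm/LT(g_1))·g_1 − (lcm/LT(g_3))·g_3 = 1/2*x**2*y**2 - 1/2*x**2*y + 3/4*x*y + 1/2*x - 1/4*y - 1.
Reduce S modulo (g_1, g_2, g_3, g_4) in that order:
  leading term x**2*y**2: subtract (-1/2*x*y**2)·g_2 from 1/2*x**2*y**2 - 1/2*x**2*y + 3/4*x*y + 1/2*x - 1/4*y - 1 → -1/2*x**2*y - 3/2*x*y**4 + 2*x*y**2 + 3/4*x*y + 1/2*x - 1/4*y - 1
  leading term x**2*y: subtract (1/2*x*y)·g_2 from -1/2*x**2*y - 3/2*x*y**4 + 2*x*y**2 + 3/4*x*y + 1/2*x - 1/4*y - 1 → -3/2*x*y**4 + 3/2*x*y**3 + 2*x*y**2 - 5/4*x*y + 1/2*x - 1/4*y - 1
  leading term x*y**4: subtract (3/2*y**4)·g_2 from -3/2*x*y**4 + 3/2*x*y**3 + 2*x*y**2 - 5/4*x*y + 1/2*x - 1/4*y - 1 → 3/2*x*y**3 + 2*x*y**2 - 5/4*x*y + 1/2*x + 9/2*y**6 - 6*y**4 - 1/4*y - 1
  leading term x*y**3: subtract (-3/2*y**3)·g_2 from 3/2*x*y**3 + 2*x*y**2 - 5/4*x*y + 1/2*x + 9/2*y**6 - 6*y**4 - 1/4*y - 1 → 2*x*y**2 - 5/4*x*y + 1/2*x + 9/2*y**6 - 9/2*y**5 - 6*y**4 + 6*y**3 - 1/4*y - 1
  leading term x*y**2: subtract (-2*y**2)·g_2 from 2*x*y**2 - 5/4*x*y + 1/2*x + 9/2*y**6 - 9/2*y**5 - 6*y**4 + 6*y**3 - 1/4*y - 1 → -5/4*x*y + 1/2*x + 9/2*y**6 - 9/2*y**5 - 12*y**4 + 6*y**3 + 8*y**2 - 1/4*y - 1
  leading term x*y: subtract (5/4*y)·g_2 from -5/4*x*y + 1/2*x + 9/2*y**6 - 9/2*y**5 - 12*y**4 + 6*y**3 + 8*y**2 - 1/4*y - 1 → 1/2*x + 9/2*y**6 - 9/2*y**5 - 12*y**4 + 39/4*y**3 + 8*y**2 - 21/4*y - 1
  leading term x: subtract (-1/2)·g_2 from 1/2*x + 9/2*y**6 - 9/2*y**5 - 12*y**4 + 39/4*y**3 + 8*y**2 - 21/4*y - 1 → 9/2*y**6 - 9/2*y**5 - 12*y**4 + 39/4*y**3 + 13/2*y**2 - 21/4*y + 1
  leading term y**6: subtract (-1/6)·g_4 from 9/2*y**6 - 9/2*y**5 - 12*y**4 + 39/4*y**3 + 13/2*y**2 - 21/4*y + 1 → -9/2*y**5 + 6*y**4 + 75/8*y**3 - 71/4*y**2 - 115/24*y + 71/6
  leading term y**5: no divisor's leading term divides it; move -9/2*y**5 to the remainder.
  leading term y**4: no divisor's leading term divides it; move 6*y**4 to the remainder.
  leading term y**3: no divisor's leading term divides it; move 75/8*y**3 to the remainder.
  leading term y**2: no divisor's leading term divides it; move -71/4*y**2 to the remainder.
  leading term y: no divisor's leading term divides it; move -115/24*y to the remainder.
  leading term 1: no divisor's leading term divides it; move 71/6 to the remainder.
The remainder -9/2*y**5 + 6*y**4 + 75/8*y**3 - 71/4*y**2 - 115/24*y + 71/6 is nonzero, so it would be added as the next basis element.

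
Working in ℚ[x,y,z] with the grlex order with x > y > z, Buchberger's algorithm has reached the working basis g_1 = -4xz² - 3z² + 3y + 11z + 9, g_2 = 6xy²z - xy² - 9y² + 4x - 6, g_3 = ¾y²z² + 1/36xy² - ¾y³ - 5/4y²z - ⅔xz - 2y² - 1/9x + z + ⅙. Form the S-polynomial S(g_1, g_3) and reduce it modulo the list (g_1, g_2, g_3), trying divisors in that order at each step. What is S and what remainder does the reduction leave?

S(g_1, g_3) = -1/27x²y² + xy³ + 5/3xy²z + ¾y²z² + 8/9x²z + 8/3xy² - ¾y³ - 11/4y²z + 4/27x² - 4/3xz - 9/4y² - 2/9x; remainder on division = -1/27x²y² + xy³ + 8/9x²z + 35/12xy² - 3/2y²z + 4/27x² - ⅔xz + 9/4y² - 11/9x - z + 3/2.

lcm(LM(g_1), LM(g_3)) = xy²z².
S = (lcm/LT(g_1))·g_1 − (lcm/LT(g_3))·g_3 = -1/27x²y² + xy³ + 5/3xy²z + ¾y²z² + 8/9x²z + 8/3xy² - ¾y³ - 11/4y²z + 4/27x² - 4/3xz - 9/4y² - 2/9x.
Reduce S modulo (g_1, g_2, g_3) in that order:
  leading term x²y²: no divisor's leading term divides it; move -1/27x²y² to the remainder.
  leading term xy³: no divisor's leading term divides it; move xy³ to the remainder.
  leading term xy²z: subtract (5/18)·g_2 from 5/3xy²z + ¾y²z² + 8/9x²z + 8/3xy² - ¾y³ - 11/4y²z + 4/27x² - 4/3xz - 9/4y² - 2/9x → ¾y²z² + 8/9x²z + 53/18xy² - ¾y³ - 11/4y²z + 4/27x² - 4/3xz + ¼y² - 4/3x + 5/3
  leading term y²z²: subtract (1)·g_3 from ¾y²z² + 8/9x²z + 53/18xy² - ¾y³ - 11/4y²z + 4/27x² - 4/3xz + ¼y² - 4/3x + 5/3 → 8/9x²z + 35/12xy² - 3/2y²z + 4/27x² - ⅔xz + 9/4y² - 11/9x - z + 3/2
  leading term x²z: no divisor's leading term divides it; move 8/9x²z to the remainder.
  leading term xy²: no divisor's leading term divides it; move 35/12xy² to the remainder.
  leading term y²z: no divisor's leading term divides it; move -3/2y²z to the remainder.
  leading term x²: no divisor's leading term divides it; move 4/27x² to the remainder.
  leading term xz: no divisor's leading term divides it; move -⅔xz to the remainder.
  leading term y²: no divisor's leading term divides it; move 9/4y² to the remainder.
  leading term x: no divisor's leading term divides it; move -11/9x to the remainder.
  leading term z: no divisor's leading term divides it; move -z to the remainder.
  leading term 1: no divisor's leading term divides it; move 3/2 to the remainder.
The remainder -1/27x²y² + xy³ + 8/9x²z + 35/12xy² - 3/2y²z + 4/27x² - ⅔xz + 9/4y² - 11/9x - z + 3/2 is nonzero, so it would be added as the next basis element.
This is the inner loop of Buchberger's algorithm — each nonzero remainder becomes a new basis element.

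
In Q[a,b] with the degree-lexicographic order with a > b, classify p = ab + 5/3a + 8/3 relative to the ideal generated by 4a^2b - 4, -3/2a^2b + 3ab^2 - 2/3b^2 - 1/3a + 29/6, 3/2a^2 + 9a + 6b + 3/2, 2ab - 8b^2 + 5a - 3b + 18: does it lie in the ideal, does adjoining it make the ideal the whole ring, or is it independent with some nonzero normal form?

ab + 5/3a + 8/3 lies in I (it reduces to 0).

First compute the reduced Gröbner basis of I by Buchberger's algorithm.
f_1 = 4a^2b - 4, LT = a^2b.
f_2 = -3/2a^2b + 3ab^2 - 2/3b^2 - 1/3a + 29/6, LT = a^2b.
f_3 = 3/2a^2 + 9a + 6b + 3/2, LT = a^2.
f_4 = 2ab - 8b^2 + 5a - 3b + 18, LT = ab.

S(f_1,f_2): lcm = a^2b. S = 2ab^2 - 4/9b^2 - 2/9a + 20/9.
  reduce S modulo (f_1, f_2, f_3, f_4):
  remainder 8b^3 - 157/9b^2 + 221/18a - 51/2b + 425/9 ≠ 0; add h_5 = 8b^3 - 157/9b^2 + 221/18a - 51/2b + 425/9 to the basis.

S(f_1,f_3): lcm = a^2b. S = -6ab - 4b^2 - b - 1.
  reduce S modulo (f_1, f_2, f_3, f_4, h_5):
  remainder -28b^2 + 15a - 10b + 53 ≠ 0; add h_6 = -28b^2 + 15a - 10b + 53 to the basis.

S(f_1,f_4): lcm = a^2b. S = 4ab^2 - 5/2a^2 + 3/2ab - 9a - 1.
  reduce S modulo (f_1, f_2, f_3, f_4, h_5, h_6):
  remainder 1609/252a + 2467/252b - 143/42 ≠ 0; add h_7 = 1609/252a + 2467/252b - 143/42 to the basis.

S(f_1,h_5): lcm = a^2b^3. S = 157/72a^2b^2 - 221/144a^3 + 51/16a^2b - 425/72a^2 - b^2.
  reduce S modulo (f_1, f_2, f_3, f_4, h_5, h_6, h_7):
  remainder 5095759/231696b - 5095759/231696 ≠ 0; add h_8 = 5095759/231696b - 5095759/231696 to the basis.

The other S-polynomials (S(f_2,f_3), S(f_2,f_4), S(f_3,f_4), S(f_2,h_5), S(f_3,h_5), S(f_4,h_5), S(f_1,h_6), S(f_2,h_6), S(f_3,h_6), S(f_4,h_6), S(h_5,h_6), S(f_1,h_7), S(f_2,h_7), S(f_3,h_7), S(f_4,h_7), S(h_5,h_7), S(h_6,h_7), S(f_1,h_8), S(f_2,h_8), S(f_3,h_8), S(f_4,h_8), S(h_5,h_8), S(h_6,h_8), S(h_7,h_8)) all reduce to 0 modulo the current basis, so we have a Gröbner basis.
Inter-reduce: drop elements whose leading term is divisible by another's, tail-reduce, and make monic.
Reduced Gröbner basis: {a + 1, b - 1}.
Label its elements g_1 = a + 1, g_2 = b - 1.

Reduce p = ab + 5/3a + 8/3 modulo G:
  leading term ab: subtract (b)·g_1 from ab + 5/3a + 8/3 → 5/3a - b + 8/3
  leading term a: subtract (5/3)·g_1 from 5/3a - b + 8/3 → -b + 1
  leading term b: subtract (-1)·g_2 from -b + 1 → 0
  normal form = 0.
Since the normal form is 0, p ∈ I.

Ideal membership is decidable via reduction modulo a Gröbner basis.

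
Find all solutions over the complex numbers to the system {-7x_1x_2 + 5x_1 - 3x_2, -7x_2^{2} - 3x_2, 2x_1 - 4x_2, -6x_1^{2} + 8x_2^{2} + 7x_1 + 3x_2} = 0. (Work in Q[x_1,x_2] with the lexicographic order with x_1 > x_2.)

Compute a lex Gröbner basis by Buchberger's algorithm.
f_1 = -7x_1x_2 + 5x_1 - 3x_2, LT = x_1x_2.
f_2 = -7x_2^{2} - 3x_2, LT = x_2^{2}.
f_3 = 2x_1 - 4x_2, LT = x_1.
f_4 = -6x_1^{2} + 7x_1 + 8x_2^{2} + 3x_2, LT = x_1^{2}.

S(f_1,f_2): lcm = x_1x_2^{2}. S = -\tfrac{8}{7}x_1x_2 + \tfrac{3}{7}x_2^{2}.
  leading term x_1x_2: subtract (\tfrac{8}{49})·f_1 from -\tfrac{8}{7}x_1x_2 + \tfrac{3}{7}x_2^{2} → -\tfrac{40}{49}x_1 + \tfrac{3}{7}x_2^{2} + \tfrac{24}{49}x_2
  leading term x_1: subtract (-\tfrac{20}{49})·f_3 from -\tfrac{40}{49}x_1 + \tfrac{3}{7}x_2^{2} + \tfrac{24}{49}x_2 → \tfrac{3}{7}x_2^{2} - \tfrac{8}{7}x_2
  leading term x_2^{2}: subtract (-\tfrac{3}{49})·f_2 from \tfrac{3}{7}x_2^{2} - \tfrac{8}{7}x_2 → -\tfrac{65}{49}x_2
  leading term x_2: no divisor's leading term divides it; move -\tfrac{65}{49}x_2 to the remainder.
  remainder -\tfrac{65}{49}x_2 ≠ 0; add h_5 = -\tfrac{65}{49}x_2 to the basis.

The other S-polynomials (S(f_1,f_3), S(f_1,f_4), S(f_2,f_3), S(f_2,f_4), S(f_3,f_4), S(f_1,h_5), S(f_2,h_5), S(f_3,h_5), S(f_4,h_5)) all reduce to 0 modulo the current basis, so we have a Gröbner basis.
Inter-reduce: drop elements whose leading term is divisible by another's, tail-reduce, and make monic.
Reduced Gröbner basis: {x_1, x_2}.

A lex Gröbner basis eliminates variables successively. Here x_2 depends only on x_2, with roots {0}; lifting each root through the earlier basis elements recovers the full solutions.
  x_2 = 0: the earlier basis element becomes x_1 = 0, giving x_1 = 0 — point (0, 0).
Substituting each solution back into the original system confirms all equations vanish.

{(0, 0)}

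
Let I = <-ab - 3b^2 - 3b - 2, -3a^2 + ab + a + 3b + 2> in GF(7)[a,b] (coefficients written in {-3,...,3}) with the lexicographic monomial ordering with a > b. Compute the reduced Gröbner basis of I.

G = {a + 2b^3 + b^2 - b - 1, b^4 - 3b^3 - 2b^2 - 2b - 1}

f_1 = -ab - 3b^2 - 3b - 2, LT = ab.
f_2 = -3a^2 + ab + a + 3b + 2, LT = a^2.

S(f_1,f_2): lcm = a^2b. S = ab^2 + ab + 2a + b^2 + 3b.
  leading term ab^2: subtract (-b)·f_1 from ab^2 + ab + 2a + b^2 + 3b → ab + 2a - 3b^3 - 2b^2 + b
  leading term ab: subtract (-1)·f_1 from ab + 2a - 3b^3 - 2b^2 + b → 2a - 3b^3 + 2b^2 - 2b - 2
  leading term a: no divisor's leading term divides it; move 2a to the remainder.
  leading term b^3: no divisor's leading term divides it; move -3b^3 to the remainder.
  leading term b^2: no divisor's leading term divides it; move 2b^2 to the remainder.
  leading term b: no divisor's leading term divides it; move -2b to the remainder.
  leading term 1: no divisor's leading term divides it; move -2 to the remainder.
  remainder 2a - 3b^3 + 2b^2 - 2b - 2 ≠ 0; add g_3 = 2a - 3b^3 + 2b^2 - 2b - 2 to the basis.

S(f_1,g_3): lcm = ab. S = -2b^4 - b^3 - 3b^2 - 3b + 2.
  leading term b^4: no divisor's leading term divides it; move -2b^4 to the remainder.
  leading term b^3: no divisor's leading term divides it; move -b^3 to the remainder.
  leading term b^2: no divisor's leading term divides it; move -3b^2 to the remainder.
  leading term b: no divisor's leading term divides it; move -3b to the remainder.
  leading term 1: no divisor's leading term divides it; move 2 to the remainder.
  remainder -2b^4 - b^3 - 3b^2 - 3b + 2 ≠ 0; add g_4 = -2b^4 - b^3 - 3b^2 - 3b + 2 to the basis.

S(f_2,g_3): lcm = a^2. S = -2ab^3 - ab^2 + 3ab + 3a - b - 3.
  leading term ab^3: subtract (2b^2)·f_1 from -2ab^3 - ab^2 + 3ab + 3a - b - 3 → -ab^2 + 3ab + 3a - b^4 - b^3 - 3b^2 - b - 3
  leading term ab^2: subtract (b)·f_1 from -ab^2 + 3ab + 3a - b^4 - b^3 - 3b^2 - b - 3 → 3ab + 3a - b^4 + 2b^3 + b - 3
  leading term ab: subtract (-3)·f_1 from 3ab + 3a - b^4 + 2b^3 + b - 3 → 3a - b^4 + 2b^3 - 2b^2 - b - 2
  leading term a: subtract (-2)·g_3 from 3a - b^4 + 2b^3 - 2b^2 - b - 2 → -b^4 + 3b^3 + 2b^2 + 2b + 1
  leading term b^4: subtract (-3)·g_4 from -b^4 + 3b^3 + 2b^2 + 2b + 1 → 0
  remainder 0.

S(f_1,g_4): lcm = ab^4. S = 3ab^3 + 2ab^2 + 2ab + a + 3b^5 + 3b^4 + 2b^3.
  leading term ab^3: subtract (-3b^2)·f_1 from 3ab^3 + 2ab^2 + 2ab + a + 3b^5 + 3b^4 + 2b^3 → 2ab^2 + 2ab + a + 3b^5 + b^4 + b^2
  leading term ab^2: subtract (-2b)·f_1 from 2ab^2 + 2ab + a + 3b^5 + b^4 + b^2 → 2ab + a + 3b^5 + b^4 + b^3 + 2b^2 + 3b
  leading term ab: subtract (-2)·f_1 from 2ab + a + 3b^5 + b^4 + b^3 + 2b^2 + 3b → a + 3b^5 + b^4 + b^3 + 3b^2 - 3b + 3
  leading term a: subtract (-3)·g_3 from a + 3b^5 + b^4 + b^3 + 3b^2 - 3b + 3 → 3b^5 + b^4 - b^3 + 2b^2 - 2b - 3
  leading term b^5: subtract (2b)·g_4 from 3b^5 + b^4 - b^3 + 2b^2 - 2b - 3 → 3b^4 - 2b^3 + b^2 + b - 3
  leading term b^4: subtract (2)·g_4 from 3b^4 - 2b^3 + b^2 + b - 3 → 0
  remainder 0.

S(f_2,g_4): leading monomials are coprime, so the S-polynomial reduces to 0 (Buchberger's first criterion).
S(g_3,g_4): leading monomials are coprime, so the S-polynomial reduces to 0 (Buchberger's first criterion).
Every S-polynomial of the final basis reduces to 0, so we have a Gröbner basis.
Inter-reduce: drop elements whose leading term is divisible by another's, tail-reduce, and make monic.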